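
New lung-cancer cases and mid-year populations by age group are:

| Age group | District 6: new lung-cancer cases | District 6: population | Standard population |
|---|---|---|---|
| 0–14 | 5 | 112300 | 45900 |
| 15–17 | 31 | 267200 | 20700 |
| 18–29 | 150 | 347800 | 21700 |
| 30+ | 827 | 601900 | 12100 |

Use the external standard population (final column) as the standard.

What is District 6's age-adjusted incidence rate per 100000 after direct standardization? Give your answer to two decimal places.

Age-specific rates per 100000 for District 6: 4.45, 11.60, 43.13, 137.40.
Standard total = 100400; weights = 0.4572, 0.2062, 0.2161, 0.1205.
Standardized rate: 0.4572×4.45 + 0.2062×11.60 + 0.2161×43.13 + 0.1205×137.40 = 30.3080 per 100000.

30.31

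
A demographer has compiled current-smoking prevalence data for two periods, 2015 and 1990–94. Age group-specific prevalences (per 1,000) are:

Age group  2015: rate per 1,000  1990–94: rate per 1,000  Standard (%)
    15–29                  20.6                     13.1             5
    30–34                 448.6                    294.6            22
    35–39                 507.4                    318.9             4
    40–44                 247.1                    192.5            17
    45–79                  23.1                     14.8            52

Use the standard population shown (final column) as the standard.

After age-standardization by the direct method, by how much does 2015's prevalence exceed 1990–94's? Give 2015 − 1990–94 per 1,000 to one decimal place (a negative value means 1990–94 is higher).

55.4

Standard weights: 0.05, 0.22, 0.04, 0.17, 0.52.
2015: 0.0500×20.6 + 0.2200×448.6 + 0.0400×507.4 + 0.1700×247.1 + 0.5200×23.1 = 174.0370 per 1,000.
1990–94: 0.0500×13.1 + 0.2200×294.6 + 0.0400×318.9 + 0.1700×192.5 + 0.5200×14.8 = 118.6440 per 1,000.
Difference = 174.0370 − 118.6440 = 55.3930.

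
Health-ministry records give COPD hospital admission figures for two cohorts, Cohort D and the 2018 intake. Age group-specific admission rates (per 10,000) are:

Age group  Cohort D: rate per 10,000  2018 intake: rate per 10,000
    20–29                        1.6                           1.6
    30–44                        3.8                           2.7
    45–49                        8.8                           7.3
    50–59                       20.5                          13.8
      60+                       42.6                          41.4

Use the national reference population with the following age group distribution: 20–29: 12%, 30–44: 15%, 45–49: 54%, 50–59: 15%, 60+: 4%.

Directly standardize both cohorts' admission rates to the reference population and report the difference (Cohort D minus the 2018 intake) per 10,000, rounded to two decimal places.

2.03

Standard weights: 0.12, 0.15, 0.54, 0.15, 0.04.
Cohort D: 0.1200×1.6 + 0.1500×3.8 + 0.5400×8.8 + 0.1500×20.5 + 0.0400×42.6 = 10.2930 per 10,000.
The 2018 intake: 0.1200×1.6 + 0.1500×2.7 + 0.5400×7.3 + 0.1500×13.8 + 0.0400×41.4 = 8.2650 per 10,000.
Difference = 10.2930 − 8.2650 = 2.0280.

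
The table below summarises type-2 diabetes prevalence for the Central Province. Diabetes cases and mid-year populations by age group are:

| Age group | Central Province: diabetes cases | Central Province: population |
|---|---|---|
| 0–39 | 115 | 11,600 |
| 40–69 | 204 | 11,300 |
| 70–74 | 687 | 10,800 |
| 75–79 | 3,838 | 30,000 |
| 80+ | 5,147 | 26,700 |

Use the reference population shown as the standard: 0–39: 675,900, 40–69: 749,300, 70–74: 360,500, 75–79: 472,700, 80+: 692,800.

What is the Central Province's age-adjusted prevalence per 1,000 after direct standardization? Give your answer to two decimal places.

Age-specific rates per 1,000 for the Central Province: 9.914, 18.053, 63.611, 127.933, 192.772.
Standard total = 2,951,200; weights = 0.2290, 0.2539, 0.1222, 0.1602, 0.2348.
Standardized rate: 0.2290×9.914 + 0.2539×18.053 + 0.1222×63.611 + 0.1602×127.933 + 0.2348×192.772 = 80.3693 per 1,000.

80.37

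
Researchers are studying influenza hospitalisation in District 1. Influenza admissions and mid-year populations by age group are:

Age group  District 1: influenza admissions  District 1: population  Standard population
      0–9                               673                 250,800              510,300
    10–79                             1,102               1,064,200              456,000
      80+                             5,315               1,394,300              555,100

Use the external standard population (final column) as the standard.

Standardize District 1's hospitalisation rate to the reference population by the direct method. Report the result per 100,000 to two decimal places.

260.13

Age-specific rates per 100,000 for District 1: 268.34, 103.55, 381.19.
Standard total = 1,521,400; weights = 0.3354, 0.2997, 0.3649.
Standardized rate: 0.3354×268.34 + 0.2997×103.55 + 0.3649×381.19 = 260.1259 per 100,000.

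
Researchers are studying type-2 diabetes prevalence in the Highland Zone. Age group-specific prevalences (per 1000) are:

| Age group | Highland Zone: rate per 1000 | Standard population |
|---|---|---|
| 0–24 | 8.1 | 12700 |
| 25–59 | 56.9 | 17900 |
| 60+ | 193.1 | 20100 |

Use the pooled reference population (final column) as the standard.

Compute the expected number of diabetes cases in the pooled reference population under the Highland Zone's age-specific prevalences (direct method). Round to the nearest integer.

5003

Expected diabetes cases = Σ (standard pop × age-specific rate ÷ 1000)
= 12700×8.1/1000 + 17900×56.9/1000 + 20100×193.1/1000
= 102.87 + 1018.51 + 3881.31 = 5002.69.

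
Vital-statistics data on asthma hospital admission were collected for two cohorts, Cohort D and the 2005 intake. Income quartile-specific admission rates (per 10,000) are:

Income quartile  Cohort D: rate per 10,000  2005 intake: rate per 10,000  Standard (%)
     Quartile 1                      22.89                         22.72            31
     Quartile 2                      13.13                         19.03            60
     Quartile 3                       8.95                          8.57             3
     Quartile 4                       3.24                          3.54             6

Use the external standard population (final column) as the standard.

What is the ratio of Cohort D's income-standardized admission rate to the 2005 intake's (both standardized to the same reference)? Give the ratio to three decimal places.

Standard weights: 0.31, 0.60, 0.03, 0.06.
Cohort D: 0.3100×22.89 + 0.6000×13.13 + 0.0300×8.95 + 0.0600×3.24 = 15.4368 per 10,000.
The 2005 intake: 0.3100×22.72 + 0.6000×19.03 + 0.0300×8.57 + 0.0600×3.54 = 18.9307 per 10,000.
Ratio = 15.4368 ÷ 18.9307 = 0.81544.

0.815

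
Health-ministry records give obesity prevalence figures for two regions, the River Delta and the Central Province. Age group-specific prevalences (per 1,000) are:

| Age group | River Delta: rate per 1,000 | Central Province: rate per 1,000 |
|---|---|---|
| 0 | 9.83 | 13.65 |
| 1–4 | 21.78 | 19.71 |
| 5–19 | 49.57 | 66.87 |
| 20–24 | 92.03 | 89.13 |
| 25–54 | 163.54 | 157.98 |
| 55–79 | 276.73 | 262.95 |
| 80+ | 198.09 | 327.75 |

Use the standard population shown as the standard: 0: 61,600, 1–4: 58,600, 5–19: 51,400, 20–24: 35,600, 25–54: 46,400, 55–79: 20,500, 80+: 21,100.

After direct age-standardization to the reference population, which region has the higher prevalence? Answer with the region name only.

Standard total = 295,200; weights = 0.2087, 0.1985, 0.1741, 0.1206, 0.1572, 0.0694, 0.0715.
The River Delta: 0.2087×9.83 + 0.1985×21.78 + 0.1741×49.57 + 0.1206×92.03 + 0.1572×163.54 + 0.0694×276.73 + 0.0715×198.09 = 85.1861 per 1,000.
The Central Province: 0.2087×13.65 + 0.1985×19.71 + 0.1741×66.87 + 0.1206×89.13 + 0.1572×157.98 + 0.0694×262.95 + 0.0715×327.75 = 95.6716 per 1,000.

Central Province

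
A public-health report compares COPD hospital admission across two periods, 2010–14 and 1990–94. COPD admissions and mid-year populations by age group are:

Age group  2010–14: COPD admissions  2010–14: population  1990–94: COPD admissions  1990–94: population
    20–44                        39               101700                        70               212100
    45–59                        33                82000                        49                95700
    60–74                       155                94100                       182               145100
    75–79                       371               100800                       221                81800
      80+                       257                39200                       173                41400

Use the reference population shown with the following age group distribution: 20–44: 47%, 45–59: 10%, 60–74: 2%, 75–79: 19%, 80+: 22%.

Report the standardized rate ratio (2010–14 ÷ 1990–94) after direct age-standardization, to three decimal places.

Age-specific rates per 10000 for 2010–14: 3.83, 4.02, 16.47, 36.81, 65.56.
For 1990–94: 3.30, 5.12, 12.54, 27.02, 41.79.
Standard weights: 0.47, 0.10, 0.02, 0.19, 0.22.
2010–14: 0.4700×3.83 + 0.1000×4.02 + 0.0200×16.47 + 0.1900×36.81 + 0.2200×65.56 = 23.9508 per 10000.
1990–94: 0.4700×3.30 + 0.1000×5.12 + 0.0200×12.54 + 0.1900×27.02 + 0.2200×41.79 = 16.6405 per 10000.
Ratio = 23.9508 ÷ 16.6405 = 1.43930.

1.439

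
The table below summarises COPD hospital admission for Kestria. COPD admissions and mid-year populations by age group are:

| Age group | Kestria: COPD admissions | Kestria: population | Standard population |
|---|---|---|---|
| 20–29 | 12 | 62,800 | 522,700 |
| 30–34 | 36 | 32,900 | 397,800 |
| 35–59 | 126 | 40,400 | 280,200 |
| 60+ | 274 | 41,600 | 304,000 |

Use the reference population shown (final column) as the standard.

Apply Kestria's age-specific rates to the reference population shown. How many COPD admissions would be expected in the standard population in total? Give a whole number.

3411

Age-specific rates per 10,000 for Kestria: 1.91, 10.94, 31.19, 65.87.
Expected COPD admissions = Σ (standard pop × age-specific rate ÷ 10,000)
= 522,700×1.91/10,000 + 397,800×10.94/10,000 + 280,200×31.19/10,000 + 304,000×65.87/10,000
= 99.88 + 435.28 + 873.89 + 2002.31 = 3411.36.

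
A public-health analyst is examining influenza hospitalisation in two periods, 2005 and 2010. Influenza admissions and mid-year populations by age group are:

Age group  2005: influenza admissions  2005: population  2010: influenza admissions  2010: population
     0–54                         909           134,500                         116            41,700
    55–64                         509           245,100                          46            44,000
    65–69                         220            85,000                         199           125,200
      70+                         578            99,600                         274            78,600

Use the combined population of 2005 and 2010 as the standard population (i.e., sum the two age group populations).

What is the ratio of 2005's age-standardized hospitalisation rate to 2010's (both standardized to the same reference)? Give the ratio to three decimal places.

1.928

Age-specific rates per 100,000 for 2005: 675.84, 207.67, 258.82, 580.32.
For 2010: 278.18, 104.55, 158.95, 348.60.
Combined standard total = 853,700; weights = 0.2064, 0.3386, 0.2462, 0.2087.
2005: 0.2064×675.84 + 0.3386×207.67 + 0.2462×258.82 + 0.2087×580.32 = 394.6794 per 100,000.
2010: 0.2064×278.18 + 0.3386×104.55 + 0.2462×158.95 + 0.2087×348.60 = 204.7206 per 100,000.
Ratio = 394.6794 ÷ 204.7206 = 1.92789.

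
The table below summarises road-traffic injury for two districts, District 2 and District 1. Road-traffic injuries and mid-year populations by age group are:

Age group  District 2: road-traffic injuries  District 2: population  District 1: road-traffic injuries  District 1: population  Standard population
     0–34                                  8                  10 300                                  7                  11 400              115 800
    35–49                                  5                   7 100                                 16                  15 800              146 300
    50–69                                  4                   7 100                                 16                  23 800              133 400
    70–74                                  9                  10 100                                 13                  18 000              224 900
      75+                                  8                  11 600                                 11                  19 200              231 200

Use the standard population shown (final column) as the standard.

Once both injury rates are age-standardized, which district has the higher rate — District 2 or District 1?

Age-specific rates per 100 000 for District 2: 77.67, 70.42, 56.34, 89.11, 68.97.
For District 1: 61.40, 101.27, 67.23, 72.22, 57.29.
Standard total = 851 600; weights = 0.1360, 0.1718, 0.1566, 0.2641, 0.2715.
District 2: 0.1360×77.67 + 0.1718×70.42 + 0.1566×56.34 + 0.2641×89.11 + 0.2715×68.97 = 73.7411 per 100 000.
District 1: 0.1360×61.40 + 0.1718×101.27 + 0.1566×67.23 + 0.2641×72.22 + 0.2715×57.29 = 70.9046 per 100 000.

District 2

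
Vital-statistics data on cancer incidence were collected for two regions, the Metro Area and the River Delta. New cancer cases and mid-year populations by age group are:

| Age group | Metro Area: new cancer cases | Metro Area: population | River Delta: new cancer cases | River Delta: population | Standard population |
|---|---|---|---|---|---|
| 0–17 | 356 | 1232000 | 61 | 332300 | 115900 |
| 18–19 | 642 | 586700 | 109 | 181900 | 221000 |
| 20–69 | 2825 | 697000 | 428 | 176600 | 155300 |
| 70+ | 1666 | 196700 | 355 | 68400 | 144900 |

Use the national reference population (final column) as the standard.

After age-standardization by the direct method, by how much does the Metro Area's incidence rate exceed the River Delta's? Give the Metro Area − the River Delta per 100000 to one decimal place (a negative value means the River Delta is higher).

Age-specific rates per 100000 for the Metro Area: 28.90, 109.43, 405.31, 846.98.
For the River Delta: 18.36, 59.92, 242.36, 519.01.
Standard total = 637100; weights = 0.1819, 0.3469, 0.2438, 0.2274.
The Metro Area: 0.1819×28.90 + 0.3469×109.43 + 0.2438×405.31 + 0.2274×846.98 = 334.6464 per 100000.
The River Delta: 0.1819×18.36 + 0.3469×59.92 + 0.2438×242.36 + 0.2274×519.01 = 201.2436 per 100000.
Difference = 334.6464 − 201.2436 = 133.4027.

133.4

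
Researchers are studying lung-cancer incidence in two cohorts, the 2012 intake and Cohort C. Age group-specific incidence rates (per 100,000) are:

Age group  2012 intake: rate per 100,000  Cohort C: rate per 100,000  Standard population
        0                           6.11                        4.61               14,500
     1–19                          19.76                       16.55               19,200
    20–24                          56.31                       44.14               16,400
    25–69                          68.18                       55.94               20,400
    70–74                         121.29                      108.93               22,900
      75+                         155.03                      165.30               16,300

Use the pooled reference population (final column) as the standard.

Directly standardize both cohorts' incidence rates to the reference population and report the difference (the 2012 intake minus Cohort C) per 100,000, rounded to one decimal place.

Standard total = 109,700; weights = 0.1322, 0.1750, 0.1495, 0.1860, 0.2088, 0.1486.
The 2012 intake: 0.1322×6.11 + 0.1750×19.76 + 0.1495×56.31 + 0.1860×68.18 + 0.2088×121.29 + 0.1486×155.03 = 73.7181 per 100,000.
Cohort C: 0.1322×4.61 + 0.1750×16.55 + 0.1495×44.14 + 0.1860×55.94 + 0.2088×108.93 + 0.1486×165.30 = 67.8082 per 100,000.
Difference = 73.7181 − 67.8082 = 5.9098.

5.9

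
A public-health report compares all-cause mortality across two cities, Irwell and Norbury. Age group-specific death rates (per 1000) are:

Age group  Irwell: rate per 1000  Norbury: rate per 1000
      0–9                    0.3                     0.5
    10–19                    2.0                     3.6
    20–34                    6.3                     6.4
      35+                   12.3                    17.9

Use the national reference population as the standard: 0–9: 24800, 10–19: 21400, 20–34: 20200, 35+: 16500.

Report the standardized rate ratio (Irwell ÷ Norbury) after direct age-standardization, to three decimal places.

0.740

Standard total = 82900; weights = 0.2992, 0.2581, 0.2437, 0.1990.
Irwell: 0.2992×0.3 + 0.2581×2.0 + 0.2437×6.3 + 0.1990×12.3 = 4.5893 per 1000.
Norbury: 0.2992×0.5 + 0.2581×3.6 + 0.2437×6.4 + 0.1990×17.9 = 6.2011 per 1000.
Ratio = 4.5893 ÷ 6.2011 = 0.74007.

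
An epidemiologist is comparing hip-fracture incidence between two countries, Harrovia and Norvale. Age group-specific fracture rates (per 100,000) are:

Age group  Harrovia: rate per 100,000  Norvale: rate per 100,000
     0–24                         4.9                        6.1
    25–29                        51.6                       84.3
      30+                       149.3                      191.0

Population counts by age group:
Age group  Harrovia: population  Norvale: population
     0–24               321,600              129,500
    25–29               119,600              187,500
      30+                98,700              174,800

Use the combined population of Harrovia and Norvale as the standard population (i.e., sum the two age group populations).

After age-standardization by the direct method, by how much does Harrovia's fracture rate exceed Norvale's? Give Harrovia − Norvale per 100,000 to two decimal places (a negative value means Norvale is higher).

Combined standard total = 1,031,700; weights = 0.4372, 0.2977, 0.2651.
Harrovia: 0.4372×4.9 + 0.2977×51.6 + 0.2651×149.3 = 57.0808 per 100,000.
Norvale: 0.4372×6.1 + 0.2977×84.3 + 0.2651×191.0 = 78.3937 per 100,000.
Difference = 57.0808 − 78.3937 = -21.3128.

-21.31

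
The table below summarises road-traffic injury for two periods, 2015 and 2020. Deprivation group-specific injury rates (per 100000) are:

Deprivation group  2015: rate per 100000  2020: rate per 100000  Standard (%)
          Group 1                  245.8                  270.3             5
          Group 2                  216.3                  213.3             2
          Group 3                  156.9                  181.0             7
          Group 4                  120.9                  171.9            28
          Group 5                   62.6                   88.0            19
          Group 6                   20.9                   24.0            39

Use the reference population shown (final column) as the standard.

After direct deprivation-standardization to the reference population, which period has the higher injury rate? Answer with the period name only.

2020

Standard weights: 0.05, 0.02, 0.07, 0.28, 0.19, 0.39.
2015: 0.0500×245.8 + 0.0200×216.3 + 0.0700×156.9 + 0.2800×120.9 + 0.1900×62.6 + 0.3900×20.9 = 81.4960 per 100000.
2020: 0.0500×270.3 + 0.0200×213.3 + 0.0700×181.0 + 0.2800×171.9 + 0.1900×88.0 + 0.3900×24.0 = 104.6630 per 100000.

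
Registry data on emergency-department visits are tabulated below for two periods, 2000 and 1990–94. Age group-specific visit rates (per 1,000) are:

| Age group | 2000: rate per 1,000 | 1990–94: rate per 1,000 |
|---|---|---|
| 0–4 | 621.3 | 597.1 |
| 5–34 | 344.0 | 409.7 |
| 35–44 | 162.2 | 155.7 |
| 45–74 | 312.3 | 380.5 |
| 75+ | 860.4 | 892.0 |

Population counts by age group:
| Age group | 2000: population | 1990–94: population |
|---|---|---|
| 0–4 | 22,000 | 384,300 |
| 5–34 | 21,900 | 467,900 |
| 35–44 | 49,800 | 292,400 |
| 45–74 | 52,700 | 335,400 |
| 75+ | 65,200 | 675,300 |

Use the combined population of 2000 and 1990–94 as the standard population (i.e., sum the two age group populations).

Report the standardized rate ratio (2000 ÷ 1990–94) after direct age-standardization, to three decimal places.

Combined standard total = 2,366,900; weights = 0.1717, 0.2069, 0.1446, 0.1640, 0.3129.
2000: 0.1717×621.3 + 0.2069×344.0 + 0.1446×162.2 + 0.1640×312.3 + 0.3129×860.4 = 521.6782 per 1,000.
1990–94: 0.1717×597.1 + 0.2069×409.7 + 0.1446×155.7 + 0.1640×380.5 + 0.3129×892.0 = 551.2491 per 1,000.
Ratio = 521.6782 ÷ 551.2491 = 0.94636.

0.946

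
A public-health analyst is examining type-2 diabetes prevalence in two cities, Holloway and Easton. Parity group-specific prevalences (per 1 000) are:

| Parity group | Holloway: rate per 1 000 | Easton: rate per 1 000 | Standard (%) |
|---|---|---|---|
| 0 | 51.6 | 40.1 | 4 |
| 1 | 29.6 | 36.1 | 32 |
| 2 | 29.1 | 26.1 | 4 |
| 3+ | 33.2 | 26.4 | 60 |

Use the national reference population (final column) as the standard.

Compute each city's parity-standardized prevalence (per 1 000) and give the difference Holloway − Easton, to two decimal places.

2.58

Standard weights: 0.04, 0.32, 0.04, 0.60.
Holloway: 0.0400×51.6 + 0.3200×29.6 + 0.0400×29.1 + 0.6000×33.2 = 32.6200 per 1 000.
Easton: 0.0400×40.1 + 0.3200×36.1 + 0.0400×26.1 + 0.6000×26.4 = 30.0400 per 1 000.
Difference = 32.6200 − 30.0400 = 2.5800.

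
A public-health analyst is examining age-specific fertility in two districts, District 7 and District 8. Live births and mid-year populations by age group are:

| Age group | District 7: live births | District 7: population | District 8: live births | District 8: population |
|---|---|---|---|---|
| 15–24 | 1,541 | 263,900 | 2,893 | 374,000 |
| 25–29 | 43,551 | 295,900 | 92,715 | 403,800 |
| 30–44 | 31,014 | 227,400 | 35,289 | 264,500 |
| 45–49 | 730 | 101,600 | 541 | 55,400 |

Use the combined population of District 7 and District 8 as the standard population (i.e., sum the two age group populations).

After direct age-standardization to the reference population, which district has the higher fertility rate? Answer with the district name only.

Age-specific rates per 1,000 for District 7: 5.839, 147.181, 136.385, 7.185.
For District 8: 7.735, 229.606, 133.418, 9.765.
Combined standard total = 1,986,500; weights = 0.3211, 0.3522, 0.2476, 0.0790.
District 7: 0.3211×5.839 + 0.3522×147.181 + 0.2476×136.385 + 0.0790×7.185 = 88.0562 per 1,000.
District 8: 0.3211×7.735 + 0.3522×229.606 + 0.2476×133.418 + 0.0790×9.765 = 117.1665 per 1,000.

District 8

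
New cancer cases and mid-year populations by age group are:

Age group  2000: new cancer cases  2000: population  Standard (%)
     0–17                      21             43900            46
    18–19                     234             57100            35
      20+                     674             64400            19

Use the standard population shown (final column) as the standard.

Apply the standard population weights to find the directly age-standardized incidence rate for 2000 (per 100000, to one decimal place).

364.3

Age-specific rates per 100000 for 2000: 47.84, 409.81, 1046.58.
Standard weights: 0.46, 0.35, 0.19.
Standardized rate: 0.4600×47.84 + 0.3500×409.81 + 0.1900×1046.58 = 364.2881 per 100000.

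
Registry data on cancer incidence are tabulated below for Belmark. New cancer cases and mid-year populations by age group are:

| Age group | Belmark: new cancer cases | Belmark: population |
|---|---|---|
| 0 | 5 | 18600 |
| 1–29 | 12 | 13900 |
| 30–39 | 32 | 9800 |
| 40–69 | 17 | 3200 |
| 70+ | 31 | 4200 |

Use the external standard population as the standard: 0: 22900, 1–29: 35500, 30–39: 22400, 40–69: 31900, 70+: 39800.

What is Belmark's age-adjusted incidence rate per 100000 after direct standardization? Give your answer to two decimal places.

Age-specific rates per 100000 for Belmark: 26.88, 86.33, 326.53, 531.25, 738.10.
Standard total = 152500; weights = 0.1502, 0.2328, 0.1469, 0.2092, 0.2610.
Standardized rate: 0.1502×26.88 + 0.2328×86.33 + 0.1469×326.53 + 0.2092×531.25 + 0.2610×738.10 = 375.8537 per 100000.

375.85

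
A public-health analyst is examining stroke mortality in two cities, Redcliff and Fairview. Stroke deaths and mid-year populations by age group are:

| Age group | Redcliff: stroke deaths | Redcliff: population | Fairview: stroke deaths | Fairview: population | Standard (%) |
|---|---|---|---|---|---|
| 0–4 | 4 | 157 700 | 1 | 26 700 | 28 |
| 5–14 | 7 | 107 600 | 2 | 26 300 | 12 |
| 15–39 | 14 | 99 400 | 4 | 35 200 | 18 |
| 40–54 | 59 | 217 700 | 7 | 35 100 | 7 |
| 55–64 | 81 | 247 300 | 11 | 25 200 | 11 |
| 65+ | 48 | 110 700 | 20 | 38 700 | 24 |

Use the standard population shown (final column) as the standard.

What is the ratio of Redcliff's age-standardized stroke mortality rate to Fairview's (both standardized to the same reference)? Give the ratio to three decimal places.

Age-specific rates per 100 000 for Redcliff: 2.54, 6.51, 14.08, 27.10, 32.75, 43.36.
For Fairview: 3.75, 7.60, 11.36, 19.94, 43.65, 51.68.
Standard weights: 0.28, 0.12, 0.18, 0.07, 0.11, 0.24.
Redcliff: 0.2800×2.54 + 0.1200×6.51 + 0.1800×14.08 + 0.0700×27.10 + 0.1100×32.75 + 0.2400×43.36 = 19.9326 per 100 000.
Fairview: 0.2800×3.75 + 0.1200×7.60 + 0.1800×11.36 + 0.0700×19.94 + 0.1100×43.65 + 0.2400×51.68 = 22.6074 per 100 000.
Ratio = 19.9326 ÷ 22.6074 = 0.88169.

0.882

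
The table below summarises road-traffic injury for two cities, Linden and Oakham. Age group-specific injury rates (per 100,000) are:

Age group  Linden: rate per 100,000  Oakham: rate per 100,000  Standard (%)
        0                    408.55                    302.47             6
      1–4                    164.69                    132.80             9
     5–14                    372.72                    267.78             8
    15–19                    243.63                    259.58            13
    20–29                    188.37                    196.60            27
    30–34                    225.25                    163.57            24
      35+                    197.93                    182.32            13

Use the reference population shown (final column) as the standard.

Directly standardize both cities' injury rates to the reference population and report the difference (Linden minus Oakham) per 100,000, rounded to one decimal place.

30.2

Standard weights: 0.06, 0.09, 0.08, 0.13, 0.27, 0.24, 0.13.
Linden: 0.0600×408.55 + 0.0900×164.69 + 0.0800×372.72 + 0.1300×243.63 + 0.2700×188.37 + 0.2400×225.25 + 0.1300×197.93 = 231.4754 per 100,000.
Oakham: 0.0600×302.47 + 0.0900×132.80 + 0.0800×267.78 + 0.1300×259.58 + 0.2700×196.60 + 0.2400×163.57 + 0.1300×182.32 = 201.3084 per 100,000.
Difference = 231.4754 − 201.3084 = 30.1670.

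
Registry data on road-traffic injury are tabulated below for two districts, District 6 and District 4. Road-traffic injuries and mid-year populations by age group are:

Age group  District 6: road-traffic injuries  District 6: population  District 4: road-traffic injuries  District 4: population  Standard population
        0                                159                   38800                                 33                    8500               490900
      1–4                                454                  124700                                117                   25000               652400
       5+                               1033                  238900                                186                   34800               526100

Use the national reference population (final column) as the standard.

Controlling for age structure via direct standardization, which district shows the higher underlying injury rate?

District 4

Age-specific rates per 100000 for District 6: 409.79, 364.07, 432.40.
For District 4: 388.24, 468.00, 534.48.
Standard total = 1669400; weights = 0.2941, 0.3908, 0.3151.
District 6: 0.2941×409.79 + 0.3908×364.07 + 0.3151×432.40 = 399.0502 per 100000.
District 4: 0.2941×388.24 + 0.3908×468.00 + 0.3151×534.48 = 465.4962 per 100000.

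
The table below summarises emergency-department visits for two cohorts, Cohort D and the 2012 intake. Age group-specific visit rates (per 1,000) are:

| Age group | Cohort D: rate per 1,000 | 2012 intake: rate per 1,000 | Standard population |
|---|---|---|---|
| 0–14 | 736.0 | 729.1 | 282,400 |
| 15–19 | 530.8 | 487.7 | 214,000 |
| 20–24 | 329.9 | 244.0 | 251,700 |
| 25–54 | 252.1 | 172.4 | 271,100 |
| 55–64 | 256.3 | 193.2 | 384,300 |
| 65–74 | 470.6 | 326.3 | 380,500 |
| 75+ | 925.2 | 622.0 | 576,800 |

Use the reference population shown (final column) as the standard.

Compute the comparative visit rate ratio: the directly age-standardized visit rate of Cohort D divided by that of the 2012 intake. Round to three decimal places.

Standard total = 2,360,800; weights = 0.1196, 0.0906, 0.1066, 0.1148, 0.1628, 0.1612, 0.2443.
Cohort D: 0.1196×736.0 + 0.0906×530.8 + 0.1066×329.9 + 0.1148×252.1 + 0.1628×256.3 + 0.1612×470.6 + 0.2443×925.2 = 543.8972 per 1,000.
The 2012 intake: 0.1196×729.1 + 0.0906×487.7 + 0.1066×244.0 + 0.1148×172.4 + 0.1628×193.2 + 0.1612×326.3 + 0.2443×622.0 = 413.2462 per 1,000.
Ratio = 543.8972 ÷ 413.2462 = 1.31616.

1.316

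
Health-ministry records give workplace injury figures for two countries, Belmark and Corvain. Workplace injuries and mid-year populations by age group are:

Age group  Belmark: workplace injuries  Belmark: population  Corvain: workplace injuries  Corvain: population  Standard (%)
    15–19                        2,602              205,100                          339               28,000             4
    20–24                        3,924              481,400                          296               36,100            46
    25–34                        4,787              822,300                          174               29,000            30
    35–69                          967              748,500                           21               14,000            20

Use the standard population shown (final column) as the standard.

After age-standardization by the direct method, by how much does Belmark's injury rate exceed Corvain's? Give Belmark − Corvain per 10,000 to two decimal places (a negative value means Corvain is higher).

Age-specific rates per 10,000 for Belmark: 126.86, 81.51, 58.21, 12.92.
For Corvain: 121.07, 81.99, 60.00, 15.00.
Standard weights: 0.04, 0.46, 0.30, 0.20.
Belmark: 0.0400×126.86 + 0.4600×81.51 + 0.3000×58.21 + 0.2000×12.92 = 62.6185 per 10,000.
Corvain: 0.0400×121.07 + 0.4600×81.99 + 0.3000×60.00 + 0.2000×15.00 = 63.5603 per 10,000.
Difference = 62.6185 − 63.5603 = -0.9418.

-0.94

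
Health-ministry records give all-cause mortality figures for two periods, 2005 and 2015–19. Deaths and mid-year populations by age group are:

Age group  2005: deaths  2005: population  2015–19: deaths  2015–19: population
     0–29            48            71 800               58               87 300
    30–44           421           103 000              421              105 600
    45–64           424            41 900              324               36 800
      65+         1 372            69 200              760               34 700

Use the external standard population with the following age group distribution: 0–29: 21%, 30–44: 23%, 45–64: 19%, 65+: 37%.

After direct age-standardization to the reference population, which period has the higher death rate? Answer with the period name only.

2015–19

Age-specific rates per 100 000 for 2005: 66.85, 408.74, 1011.93, 1982.66.
For 2015–19: 66.44, 398.67, 880.43, 2190.20.
Standard weights: 0.21, 0.23, 0.19, 0.37.
2005: 0.2100×66.85 + 0.2300×408.74 + 0.1900×1011.93 + 0.3700×1982.66 = 1033.8998 per 100 000.
2015–19: 0.2100×66.44 + 0.2300×398.67 + 0.1900×880.43 + 0.3700×2190.20 = 1083.3042 per 100 000.
The crude rates (792.24 vs 591.15) would put 2005 higher, but that reflects its age composition; once standardized to a common age structure, 2015–19 has the higher underlying rate.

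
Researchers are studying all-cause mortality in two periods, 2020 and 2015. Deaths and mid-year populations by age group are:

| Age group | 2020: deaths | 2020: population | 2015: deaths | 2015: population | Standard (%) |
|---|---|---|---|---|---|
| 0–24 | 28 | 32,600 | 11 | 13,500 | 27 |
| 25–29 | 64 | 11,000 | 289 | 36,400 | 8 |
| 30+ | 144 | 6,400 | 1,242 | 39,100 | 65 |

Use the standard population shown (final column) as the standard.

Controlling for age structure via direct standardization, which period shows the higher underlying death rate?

2015

Age-specific rates per 1,000 for 2020: 0.859, 5.818, 22.500.
For 2015: 0.815, 7.940, 31.765.
Standard weights: 0.27, 0.08, 0.65.
2020: 0.2700×0.859 + 0.0800×5.818 + 0.6500×22.500 = 15.3224 per 1,000.
2015: 0.2700×0.815 + 0.0800×7.940 + 0.6500×31.765 = 21.5022 per 1,000.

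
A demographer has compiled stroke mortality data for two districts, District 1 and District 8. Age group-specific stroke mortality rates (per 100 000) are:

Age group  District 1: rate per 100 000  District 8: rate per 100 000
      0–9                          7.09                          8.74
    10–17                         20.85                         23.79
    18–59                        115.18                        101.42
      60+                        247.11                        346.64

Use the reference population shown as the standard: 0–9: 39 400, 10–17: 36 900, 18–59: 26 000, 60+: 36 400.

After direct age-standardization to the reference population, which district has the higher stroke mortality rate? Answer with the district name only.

District 8

Standard total = 138 700; weights = 0.2841, 0.2660, 0.1875, 0.2624.
District 1: 0.2841×7.09 + 0.2660×20.85 + 0.1875×115.18 + 0.2624×247.11 = 94.0028 per 100 000.
District 8: 0.2841×8.74 + 0.2660×23.79 + 0.1875×101.42 + 0.2624×346.64 = 118.7947 per 100 000.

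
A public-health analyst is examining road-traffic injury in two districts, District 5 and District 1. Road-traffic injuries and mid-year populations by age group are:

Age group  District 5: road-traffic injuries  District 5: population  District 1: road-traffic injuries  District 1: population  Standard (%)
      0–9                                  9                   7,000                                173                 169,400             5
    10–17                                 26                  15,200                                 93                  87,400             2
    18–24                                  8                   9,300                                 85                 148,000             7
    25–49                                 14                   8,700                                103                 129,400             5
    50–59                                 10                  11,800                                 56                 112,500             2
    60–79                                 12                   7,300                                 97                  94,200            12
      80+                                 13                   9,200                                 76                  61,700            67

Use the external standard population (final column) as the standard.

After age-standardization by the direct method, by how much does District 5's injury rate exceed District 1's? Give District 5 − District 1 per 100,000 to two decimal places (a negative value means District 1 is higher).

Age-specific rates per 100,000 for District 5: 128.57, 171.05, 86.02, 160.92, 84.75, 164.38, 141.30.
For District 1: 102.13, 106.41, 57.43, 79.60, 49.78, 102.97, 123.18.
Standard weights: 0.05, 0.02, 0.07, 0.05, 0.02, 0.12, 0.67.
District 5: 0.0500×128.57 + 0.0200×171.05 + 0.0700×86.02 + 0.0500×160.92 + 0.0200×84.75 + 0.1200×164.38 + 0.6700×141.30 = 140.0120 per 100,000.
District 1: 0.0500×102.13 + 0.0200×106.41 + 0.0700×57.43 + 0.0500×79.60 + 0.0200×49.78 + 0.1200×102.97 + 0.6700×123.18 = 111.1152 per 100,000.
Difference = 140.0120 − 111.1152 = 28.8968.

28.90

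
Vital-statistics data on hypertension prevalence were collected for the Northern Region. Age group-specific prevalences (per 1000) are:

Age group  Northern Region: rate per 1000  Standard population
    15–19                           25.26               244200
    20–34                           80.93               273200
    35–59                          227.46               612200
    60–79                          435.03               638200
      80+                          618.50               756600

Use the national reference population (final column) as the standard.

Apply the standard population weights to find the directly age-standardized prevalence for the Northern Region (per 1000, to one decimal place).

361.7

Standard total = 2524400; weights = 0.0967, 0.1082, 0.2425, 0.2528, 0.2997.
Standardized rate: 0.0967×25.26 + 0.1082×80.93 + 0.2425×227.46 + 0.2528×435.03 + 0.2997×618.50 = 361.7188 per 1000.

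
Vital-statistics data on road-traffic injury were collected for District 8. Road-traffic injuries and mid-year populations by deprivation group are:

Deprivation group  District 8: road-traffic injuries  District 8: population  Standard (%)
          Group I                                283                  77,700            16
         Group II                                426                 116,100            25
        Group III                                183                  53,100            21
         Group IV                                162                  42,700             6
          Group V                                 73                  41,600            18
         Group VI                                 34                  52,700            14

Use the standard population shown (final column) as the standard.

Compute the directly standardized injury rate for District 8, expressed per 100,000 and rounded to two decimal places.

Deprivation-specific rates per 100,000 for District 8: 364.22, 366.93, 344.63, 379.39, 175.48, 64.52.
Standard weights: 0.16, 0.25, 0.21, 0.06, 0.18, 0.14.
Standardized rate: 0.1600×364.22 + 0.2500×366.93 + 0.2100×344.63 + 0.0600×379.39 + 0.1800×175.48 + 0.1400×64.52 = 285.7618 per 100,000.

285.76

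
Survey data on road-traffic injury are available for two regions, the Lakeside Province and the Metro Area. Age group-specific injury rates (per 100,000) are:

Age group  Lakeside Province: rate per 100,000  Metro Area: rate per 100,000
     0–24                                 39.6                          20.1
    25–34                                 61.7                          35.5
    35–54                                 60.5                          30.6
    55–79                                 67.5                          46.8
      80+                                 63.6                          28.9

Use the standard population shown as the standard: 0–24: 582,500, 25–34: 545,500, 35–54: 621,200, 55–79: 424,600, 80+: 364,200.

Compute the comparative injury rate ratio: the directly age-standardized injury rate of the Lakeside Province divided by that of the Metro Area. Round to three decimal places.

1.816

Standard total = 2,538,000; weights = 0.2295, 0.2149, 0.2448, 0.1673, 0.1435.
The Lakeside Province: 0.2295×39.6 + 0.2149×61.7 + 0.2448×60.5 + 0.1673×67.5 + 0.1435×63.6 = 57.5771 per 100,000.
The Metro Area: 0.2295×20.1 + 0.2149×35.5 + 0.2448×30.6 + 0.1673×46.8 + 0.1435×28.9 = 31.7096 per 100,000.
Ratio = 57.5771 ÷ 31.7096 = 1.81576.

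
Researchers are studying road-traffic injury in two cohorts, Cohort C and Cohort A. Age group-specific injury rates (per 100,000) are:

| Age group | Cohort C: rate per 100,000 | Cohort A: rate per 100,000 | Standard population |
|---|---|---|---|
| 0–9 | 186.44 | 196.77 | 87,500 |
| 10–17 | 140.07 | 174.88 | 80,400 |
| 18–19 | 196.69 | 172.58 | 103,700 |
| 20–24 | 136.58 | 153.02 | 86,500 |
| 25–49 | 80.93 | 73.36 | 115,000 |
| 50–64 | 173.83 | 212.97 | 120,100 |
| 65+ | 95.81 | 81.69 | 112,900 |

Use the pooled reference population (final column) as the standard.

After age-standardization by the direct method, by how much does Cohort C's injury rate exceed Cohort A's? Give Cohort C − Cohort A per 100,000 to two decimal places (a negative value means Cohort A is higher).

Standard total = 706,100; weights = 0.1239, 0.1139, 0.1469, 0.1225, 0.1629, 0.1701, 0.1599.
Cohort C: 0.1239×186.44 + 0.1139×140.07 + 0.1469×196.69 + 0.1225×136.58 + 0.1629×80.93 + 0.1701×173.83 + 0.1599×95.81 = 142.7375 per 100,000.
Cohort A: 0.1239×196.77 + 0.1139×174.88 + 0.1469×172.58 + 0.1225×153.02 + 0.1629×73.36 + 0.1701×212.97 + 0.1599×81.69 = 149.6210 per 100,000.
Difference = 142.7375 − 149.6210 = -6.8835.

-6.88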